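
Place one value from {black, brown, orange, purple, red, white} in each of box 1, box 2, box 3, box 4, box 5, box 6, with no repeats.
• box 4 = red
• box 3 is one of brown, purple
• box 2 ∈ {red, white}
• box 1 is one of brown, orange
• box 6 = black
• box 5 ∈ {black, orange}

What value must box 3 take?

box 4's domain is down to {red}, so box 4 = red. Remove red from box 2.
That leaves box 6 = black. Remove black from box 5.
That leaves box 2 = white.
box 5 must be orange (only option left). So box 1 can't be orange.
box 1 must be brown (only option left). So box 3 can't be brown.
So box 3 = purple.

purple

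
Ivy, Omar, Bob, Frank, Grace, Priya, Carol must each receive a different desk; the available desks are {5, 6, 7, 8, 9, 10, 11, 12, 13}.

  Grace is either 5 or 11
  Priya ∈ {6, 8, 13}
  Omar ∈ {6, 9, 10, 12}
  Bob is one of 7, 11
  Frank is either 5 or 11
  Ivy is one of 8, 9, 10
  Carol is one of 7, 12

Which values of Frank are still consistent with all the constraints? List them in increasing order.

5, 11

The 2 variables Frank and Grace are confined to {5, 11}, which locks those values in; drop them from Bob.
Bob must be 7 (only option left). So Carol can't be 7.
Carol has just one choice, so Carol = 12. Remove 12 from Omar.
No further eliminations apply; Frank can still be any of 5, 11.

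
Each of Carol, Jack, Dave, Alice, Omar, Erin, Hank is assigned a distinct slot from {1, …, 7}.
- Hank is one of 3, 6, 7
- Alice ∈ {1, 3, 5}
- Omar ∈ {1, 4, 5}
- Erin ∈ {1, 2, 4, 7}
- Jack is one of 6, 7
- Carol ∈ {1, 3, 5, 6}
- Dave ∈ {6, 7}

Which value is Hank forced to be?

The 7 variables draw from only 7 values {1, 2, 3, 4, 5, 6, 7}, so each is used; only Erin can be 2, hence Erin = 2.
The 6 still-open variables draw from only 6 values {1, 3, 4, 5, 6, 7}, so each is used; only Omar can be 4, hence Omar = 4.
Jack and Dave share exactly the 2 values {6, 7}; by pigeonhole those values go to them, so strike 6, 7 from Carol, Hank.
So Hank = 3.

3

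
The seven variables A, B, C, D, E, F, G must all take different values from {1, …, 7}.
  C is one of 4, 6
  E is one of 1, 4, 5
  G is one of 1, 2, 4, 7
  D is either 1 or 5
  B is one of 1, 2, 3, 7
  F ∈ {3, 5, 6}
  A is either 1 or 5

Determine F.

3

The 2 variables A and D are confined to {1, 5}, which locks those values in; drop them from B, E, F, G.
E must be 4 (only option left). Strike 4 from C, G.
C's domain is down to {6}, so C = 6. Eliminate 6 elsewhere: F.
So F = 3.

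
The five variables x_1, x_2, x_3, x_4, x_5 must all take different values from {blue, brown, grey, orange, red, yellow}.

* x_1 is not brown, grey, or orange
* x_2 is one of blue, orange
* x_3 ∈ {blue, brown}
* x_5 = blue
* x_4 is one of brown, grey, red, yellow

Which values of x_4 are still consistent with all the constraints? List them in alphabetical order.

grey, red, yellow

x_5 must be blue (only option left). Eliminate blue elsewhere: x_1, x_2, x_3.
x_2's domain is down to {orange}, so x_2 = orange.
x_3's domain is down to {brown}, so x_3 = brown. Remove brown from x_4.
No further eliminations apply; x_4 can still be any of grey, red, yellow.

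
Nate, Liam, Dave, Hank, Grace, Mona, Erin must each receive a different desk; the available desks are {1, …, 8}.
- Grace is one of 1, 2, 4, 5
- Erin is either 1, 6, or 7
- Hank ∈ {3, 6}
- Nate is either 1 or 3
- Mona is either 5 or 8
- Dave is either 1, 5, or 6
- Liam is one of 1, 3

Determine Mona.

8

The 2 variables Nate and Liam are confined to {1, 3}, which locks those values in; drop them from Dave, Hank, Grace, Erin.
Hank must be 6 (only option left). Strike 6 from Dave, Erin.
Erin must be 7 (only option left).
That leaves Dave = 5. Strike 5 from Grace, Mona.
So Mona = 8.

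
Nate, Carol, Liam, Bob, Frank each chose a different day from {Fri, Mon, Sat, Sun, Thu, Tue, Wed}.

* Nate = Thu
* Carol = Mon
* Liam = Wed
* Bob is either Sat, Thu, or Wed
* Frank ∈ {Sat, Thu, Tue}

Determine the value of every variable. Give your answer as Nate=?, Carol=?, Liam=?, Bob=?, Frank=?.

Nate must be Thu (only option left). Strike Thu from Bob, Frank.
Carol has just one choice, so Carol = Mon.
Liam's domain is down to {Wed}, so Liam = Wed. So Bob can't be Wed.
Bob has just one choice, so Bob = Sat. Strike Sat from Frank.
That leaves Frank = Tue.

Nate=Thu, Carol=Mon, Liam=Wed, Bob=Sat, Frank=Tue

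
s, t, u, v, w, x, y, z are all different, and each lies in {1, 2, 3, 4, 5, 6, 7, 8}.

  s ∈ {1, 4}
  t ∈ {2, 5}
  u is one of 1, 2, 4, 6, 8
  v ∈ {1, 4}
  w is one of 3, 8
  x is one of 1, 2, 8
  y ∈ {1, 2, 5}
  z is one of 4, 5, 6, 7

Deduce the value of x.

The 8 variables draw from only 8 values {1, 2, 3, 4, 5, 6, 7, 8}, so each is used; only w can be 3, hence w = 3.
The 7 still-open variables together cover exactly {1, 2, 4, 5, 6, 7, 8} — 7 values for 7 variables — and 7 appears only in z's list, so z = 7.
Among the 6 still-open variables, 6 fits only u (and all 6 values in {1, 2, 4, 5, 6, 8} must be used), so u = 6.
The 5 still-open variables together cover exactly {1, 2, 4, 5, 8} — 5 values for 5 variables — and 8 appears only in x's list, so x = 8.

8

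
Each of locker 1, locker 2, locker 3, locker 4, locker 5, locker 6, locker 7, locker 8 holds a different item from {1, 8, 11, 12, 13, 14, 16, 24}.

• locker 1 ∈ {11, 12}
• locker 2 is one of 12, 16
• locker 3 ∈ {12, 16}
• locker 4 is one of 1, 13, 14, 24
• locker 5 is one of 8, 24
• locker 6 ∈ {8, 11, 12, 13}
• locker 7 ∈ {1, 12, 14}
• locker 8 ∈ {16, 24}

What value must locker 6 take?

13

The 2 variables locker 2 and locker 3 are confined to {12, 16}, which locks those values in; drop them from locker 1, locker 6, locker 7, locker 8.
That leaves locker 1 = 11. Strike 11 from locker 6.
locker 8 must be 24 (only option left). Remove 24 from locker 4, locker 5.
locker 5 has just one choice, so locker 5 = 8. Remove 8 from locker 6.
So locker 6 = 13.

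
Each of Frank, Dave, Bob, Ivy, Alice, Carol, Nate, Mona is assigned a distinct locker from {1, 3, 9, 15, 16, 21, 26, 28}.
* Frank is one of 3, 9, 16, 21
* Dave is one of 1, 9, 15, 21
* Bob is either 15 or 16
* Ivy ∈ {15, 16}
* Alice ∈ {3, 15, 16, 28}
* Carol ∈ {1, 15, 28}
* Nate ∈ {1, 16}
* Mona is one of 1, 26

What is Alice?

3

Among the 8 variables, 26 fits only Mona (and all 8 values in {1, 3, 9, 15, 16, 21, 26, 28} must be used), so Mona = 26.
Bob and Ivy share exactly the 2 values {15, 16}; by pigeonhole those values go to them, so strike 15, 16 from Frank, Dave, Alice, Carol, Nate.
Nate has just one choice, so Nate = 1. So Dave, Carol can't be 1.
Carol's domain is down to {28}, so Carol = 28. Remove 28 from Alice.
So Alice = 3.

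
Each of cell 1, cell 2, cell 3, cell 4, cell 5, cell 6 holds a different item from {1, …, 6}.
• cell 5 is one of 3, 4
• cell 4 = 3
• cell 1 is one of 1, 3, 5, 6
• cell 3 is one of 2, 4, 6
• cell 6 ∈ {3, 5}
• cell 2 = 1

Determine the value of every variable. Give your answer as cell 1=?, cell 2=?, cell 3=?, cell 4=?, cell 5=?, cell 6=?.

cell 2 has just one choice, so cell 2 = 1. So cell 1 can't be 1.
cell 4's domain is down to {3}, so cell 4 = 3. Strike 3 from cell 1, cell 5, cell 6.
cell 5's domain is down to {4}, so cell 5 = 4. So cell 3 can't be 4.
cell 6 has just one choice, so cell 6 = 5. So cell 1 can't be 5.
cell 1 must be 6 (only option left). Strike 6 from cell 3.
That leaves cell 3 = 2.

cell 1=6, cell 2=1, cell 3=2, cell 4=3, cell 5=4, cell 6=5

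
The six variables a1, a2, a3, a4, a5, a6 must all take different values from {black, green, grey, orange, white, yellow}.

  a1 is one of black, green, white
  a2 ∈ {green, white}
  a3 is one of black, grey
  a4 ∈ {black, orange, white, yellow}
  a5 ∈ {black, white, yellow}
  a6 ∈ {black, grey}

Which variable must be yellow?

a5

The 6 variables together cover exactly {black, green, grey, orange, white, yellow} — 6 values for 6 variables — and orange appears only in a4's list, so a4 = orange.
The 5 still-open variables together cover exactly {black, green, grey, white, yellow} — 5 values for 5 variables — and yellow appears only in a5's list, so a5 = yellow.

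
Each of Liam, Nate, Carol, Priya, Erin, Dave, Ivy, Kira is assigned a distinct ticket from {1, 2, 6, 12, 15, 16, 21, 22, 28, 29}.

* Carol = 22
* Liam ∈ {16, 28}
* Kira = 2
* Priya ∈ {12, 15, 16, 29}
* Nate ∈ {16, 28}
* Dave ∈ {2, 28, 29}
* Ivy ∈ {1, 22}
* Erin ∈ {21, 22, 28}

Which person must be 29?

Dave

Carol must be 22 (only option left). So Erin, Ivy can't be 22.
Ivy's domain is down to {1}, so Ivy = 1.
Kira's domain is down to {2}, so Kira = 2. Remove 2 from Dave.
Liam and Nate between them cover only {16, 28} — a naked pair. Remove those values from Priya, Erin, Dave.
So 29 goes to Dave.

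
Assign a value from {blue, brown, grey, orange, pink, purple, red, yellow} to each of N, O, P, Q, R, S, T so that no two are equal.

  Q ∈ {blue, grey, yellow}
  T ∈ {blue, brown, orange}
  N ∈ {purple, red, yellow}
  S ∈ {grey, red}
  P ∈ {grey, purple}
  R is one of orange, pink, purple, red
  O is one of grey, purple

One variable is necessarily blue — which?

O and P between them cover only {grey, purple} — a naked pair. Remove those values from N, Q, R, S.
That leaves S = red. So N, R can't be red.
N's domain is down to {yellow}, so N = yellow. Eliminate yellow elsewhere: Q.
So blue goes to Q.

Q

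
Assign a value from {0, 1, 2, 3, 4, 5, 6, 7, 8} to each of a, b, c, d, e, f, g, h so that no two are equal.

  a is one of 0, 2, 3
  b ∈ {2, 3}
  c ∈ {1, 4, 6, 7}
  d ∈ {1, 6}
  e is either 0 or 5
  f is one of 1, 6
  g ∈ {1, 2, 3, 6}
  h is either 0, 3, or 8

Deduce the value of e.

d and f between them cover only {1, 6} — a naked pair. Remove those values from c, g.
b and g share exactly the 2 values {2, 3}; by pigeonhole those values go to them, so strike 2, 3 from a, h.
a's domain is down to {0}, so a = 0. So e, h can't be 0.
So e = 5.

5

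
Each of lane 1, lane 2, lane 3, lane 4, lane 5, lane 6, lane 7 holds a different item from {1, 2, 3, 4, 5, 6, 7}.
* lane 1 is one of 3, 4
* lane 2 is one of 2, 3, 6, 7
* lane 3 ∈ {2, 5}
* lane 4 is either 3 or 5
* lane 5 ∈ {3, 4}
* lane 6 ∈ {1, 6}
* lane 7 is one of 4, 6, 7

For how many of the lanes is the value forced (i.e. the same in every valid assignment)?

Among the 7 variables, 1 fits only lane 6 (and all 7 values in {1, 2, 3, 4, 5, 6, 7} must be used), so lane 6 = 1.
The 2 variables lane 1 and lane 5 are confined to {3, 4}, which locks those values in; drop them from lane 2, lane 4, lane 7.
That leaves lane 4 = 5. Eliminate 5 elsewhere: lane 3.
That leaves lane 3 = 2. So lane 2 can't be 2.
Determined: lane 3=2, lane 4=5, lane 6=1. The other lanes each still have more than one consistent value. That makes 3.

3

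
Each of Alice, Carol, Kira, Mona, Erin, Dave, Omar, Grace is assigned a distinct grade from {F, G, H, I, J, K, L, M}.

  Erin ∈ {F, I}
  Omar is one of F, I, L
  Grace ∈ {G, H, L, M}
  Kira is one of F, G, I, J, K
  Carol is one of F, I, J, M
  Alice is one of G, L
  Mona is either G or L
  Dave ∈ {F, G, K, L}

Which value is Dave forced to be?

K

The 8 variables draw from only 8 values {F, G, H, I, J, K, L, M}, so each is used; only Grace can be H, hence Grace = H.
The 7 still-open variables together cover exactly {F, G, I, J, K, L, M} — 7 values for 7 variables — and M appears only in Carol's list, so Carol = M.
The 6 still-open variables together cover exactly {F, G, I, J, K, L} — 6 values for 6 variables — and J appears only in Kira's list, so Kira = J.
The 5 still-open variables draw from only 5 values {F, G, I, K, L}, so each is used; only Dave can be K, hence Dave = K.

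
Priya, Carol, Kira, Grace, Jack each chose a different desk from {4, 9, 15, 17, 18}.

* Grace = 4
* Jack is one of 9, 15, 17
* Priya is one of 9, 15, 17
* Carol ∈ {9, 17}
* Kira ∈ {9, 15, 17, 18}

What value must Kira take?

18

Grace must be 4 (only option left).
The 4 still-open variables draw from only 4 values {9, 15, 17, 18}, so each is used; only Kira can be 18, hence Kira = 18.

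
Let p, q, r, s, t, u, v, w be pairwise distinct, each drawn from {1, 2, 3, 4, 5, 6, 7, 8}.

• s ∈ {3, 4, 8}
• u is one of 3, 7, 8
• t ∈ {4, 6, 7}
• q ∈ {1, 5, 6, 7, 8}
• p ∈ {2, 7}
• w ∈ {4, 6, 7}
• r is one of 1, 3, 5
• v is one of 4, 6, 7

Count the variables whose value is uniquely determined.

Among the 8 variables, 2 fits only p (and all 8 values in {1, 2, 3, 4, 5, 6, 7, 8} must be used), so p = 2.
t, v, w between them cover only {4, 6, 7} — a naked triple. Remove those values from q, s, u.
s and u between them cover only {3, 8} — a naked pair. Remove those values from q, r.
Determined: p=2. The other variables each still have more than one consistent value. That makes 1.

1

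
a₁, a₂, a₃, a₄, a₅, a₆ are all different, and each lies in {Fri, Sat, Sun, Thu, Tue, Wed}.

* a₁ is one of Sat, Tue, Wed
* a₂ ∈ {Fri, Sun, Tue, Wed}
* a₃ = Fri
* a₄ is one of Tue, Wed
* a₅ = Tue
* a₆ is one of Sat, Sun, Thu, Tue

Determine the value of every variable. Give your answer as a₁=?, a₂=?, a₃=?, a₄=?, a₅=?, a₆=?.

a₃ must be Fri (only option left). Eliminate Fri elsewhere: a₂.
a₅ must be Tue (only option left). So a₁, a₂, a₄, a₆ can't be Tue.
a₄'s domain is down to {Wed}, so a₄ = Wed. Remove Wed from a₁, a₂.
That leaves a₁ = Sat. Remove Sat from a₆.
a₂'s domain is down to {Sun}, so a₂ = Sun. So a₆ can't be Sun.
That leaves a₆ = Thu.

a₁=Sat, a₂=Sun, a₃=Fri, a₄=Wed, a₅=Tue, a₆=Thu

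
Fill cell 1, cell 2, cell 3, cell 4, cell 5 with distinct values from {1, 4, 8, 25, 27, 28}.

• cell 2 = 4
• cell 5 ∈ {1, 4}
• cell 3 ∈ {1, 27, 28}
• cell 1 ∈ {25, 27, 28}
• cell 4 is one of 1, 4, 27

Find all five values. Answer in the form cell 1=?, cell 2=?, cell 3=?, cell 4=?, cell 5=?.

cell 1=25, cell 2=4, cell 3=28, cell 4=27, cell 5=1

cell 2 must be 4 (only option left). Eliminate 4 elsewhere: cell 4, cell 5.
cell 5 must be 1 (only option left). Remove 1 from cell 3, cell 4.
cell 4 must be 27 (only option left). So cell 1, cell 3 can't be 27.
That leaves cell 3 = 28. Strike 28 from cell 1.
That leaves cell 1 = 25.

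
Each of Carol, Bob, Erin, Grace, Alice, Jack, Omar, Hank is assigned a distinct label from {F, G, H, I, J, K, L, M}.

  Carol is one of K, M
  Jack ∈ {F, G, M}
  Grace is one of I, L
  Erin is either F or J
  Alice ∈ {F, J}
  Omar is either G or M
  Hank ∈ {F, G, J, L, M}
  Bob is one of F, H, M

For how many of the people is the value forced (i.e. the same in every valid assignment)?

The 8 variables draw from only 8 values {F, G, H, I, J, K, L, M}, so each is used; only Bob can be H, hence Bob = H.
The 7 still-open variables together cover exactly {F, G, I, J, K, L, M} — 7 values for 7 variables — and I appears only in Grace's list, so Grace = I.
The 6 still-open variables together cover exactly {F, G, J, K, L, M} — 6 values for 6 variables — and K appears only in Carol's list, so Carol = K.
Among the 5 still-open variables, L fits only Hank (and all 5 values in {F, G, J, L, M} must be used), so Hank = L.
Erin and Alice share exactly the 2 values {F, J}; by pigeonhole those values go to them, so strike F, J from Jack.
Determined: Carol=K, Bob=H, Grace=I, Hank=L. The other people each still have more than one consistent value. That makes 4.

4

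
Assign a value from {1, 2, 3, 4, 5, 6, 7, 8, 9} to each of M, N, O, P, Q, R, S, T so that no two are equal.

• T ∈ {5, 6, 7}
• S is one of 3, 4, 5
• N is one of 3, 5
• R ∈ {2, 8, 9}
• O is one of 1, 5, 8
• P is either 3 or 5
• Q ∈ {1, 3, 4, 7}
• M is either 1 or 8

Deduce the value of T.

N and P between them cover only {3, 5} — a naked pair. Remove those values from O, Q, S, T.
S's domain is down to {4}, so S = 4. So Q can't be 4.
The 2 variables M and O are confined to {1, 8}, which locks those values in; drop them from Q, R.
Q's domain is down to {7}, so Q = 7. So T can't be 7.
So T = 6.

6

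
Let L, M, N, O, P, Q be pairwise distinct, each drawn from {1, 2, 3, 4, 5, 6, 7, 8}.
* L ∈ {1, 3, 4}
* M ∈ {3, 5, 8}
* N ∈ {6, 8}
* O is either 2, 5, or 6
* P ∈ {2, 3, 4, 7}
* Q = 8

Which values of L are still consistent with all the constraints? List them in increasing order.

1, 3, 4

Q must be 8 (only option left). Eliminate 8 elsewhere: M, N.
N has just one choice, so N = 6. Eliminate 6 elsewhere: O.
No further eliminations apply; L can still be any of 1, 3, 4.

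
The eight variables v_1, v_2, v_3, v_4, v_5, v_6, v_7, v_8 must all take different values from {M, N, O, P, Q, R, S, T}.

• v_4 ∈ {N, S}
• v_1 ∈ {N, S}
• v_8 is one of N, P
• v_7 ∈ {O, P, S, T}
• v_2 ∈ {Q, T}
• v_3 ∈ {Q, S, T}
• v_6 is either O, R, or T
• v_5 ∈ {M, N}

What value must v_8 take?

Among the 8 variables, M fits only v_5 (and all 8 values in {M, N, O, P, Q, R, S, T} must be used), so v_5 = M.
Among the 7 still-open variables, R fits only v_6 (and all 7 values in {N, O, P, Q, R, S, T} must be used), so v_6 = R.
The 6 still-open variables draw from only 6 values {N, O, P, Q, S, T}, so each is used; only v_7 can be O, hence v_7 = O.
Among the 5 still-open variables, P fits only v_8 (and all 5 values in {N, P, Q, S, T} must be used), so v_8 = P.

P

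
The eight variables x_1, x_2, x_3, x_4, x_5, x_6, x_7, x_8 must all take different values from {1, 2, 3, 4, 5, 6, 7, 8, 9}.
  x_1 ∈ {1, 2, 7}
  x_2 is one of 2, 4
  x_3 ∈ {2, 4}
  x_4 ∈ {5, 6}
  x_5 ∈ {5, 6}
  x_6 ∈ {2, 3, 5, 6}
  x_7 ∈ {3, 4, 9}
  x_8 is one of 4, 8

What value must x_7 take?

x_2 and x_3 between them cover only {2, 4} — a naked pair. Remove those values from x_1, x_6, x_7, x_8.
x_8's domain is down to {8}, so x_8 = 8.
The 2 variables x_4 and x_5 are confined to {5, 6}, which locks those values in; drop them from x_6.
That leaves x_6 = 3. Remove 3 from x_7.
So x_7 = 9.

9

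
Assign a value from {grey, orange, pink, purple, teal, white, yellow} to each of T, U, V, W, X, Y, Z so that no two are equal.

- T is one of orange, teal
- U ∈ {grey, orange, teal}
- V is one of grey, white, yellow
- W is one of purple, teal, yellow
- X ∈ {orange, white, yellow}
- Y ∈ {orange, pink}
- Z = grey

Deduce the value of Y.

pink

Z's domain is down to {grey}, so Z = grey. Remove grey from U, V.
The 6 still-open variables together cover exactly {orange, pink, purple, teal, white, yellow} — 6 values for 6 variables — and pink appears only in Y's list, so Y = pink.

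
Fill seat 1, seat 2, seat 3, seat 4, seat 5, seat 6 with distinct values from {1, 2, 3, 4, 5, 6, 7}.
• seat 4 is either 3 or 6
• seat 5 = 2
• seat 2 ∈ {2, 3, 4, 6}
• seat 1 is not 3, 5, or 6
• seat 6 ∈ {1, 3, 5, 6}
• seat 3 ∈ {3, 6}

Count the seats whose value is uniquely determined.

seat 5 has just one choice, so seat 5 = 2. So seat 1, seat 2 can't be 2.
seat 3 and seat 4 share exactly the 2 values {3, 6}; by pigeonhole those values go to them, so strike 3, 6 from seat 2, seat 6.
seat 2's domain is down to {4}, so seat 2 = 4. Eliminate 4 elsewhere: seat 1.
Determined: seat 2=4, seat 5=2. The other seats each still have more than one consistent value. That makes 2.

2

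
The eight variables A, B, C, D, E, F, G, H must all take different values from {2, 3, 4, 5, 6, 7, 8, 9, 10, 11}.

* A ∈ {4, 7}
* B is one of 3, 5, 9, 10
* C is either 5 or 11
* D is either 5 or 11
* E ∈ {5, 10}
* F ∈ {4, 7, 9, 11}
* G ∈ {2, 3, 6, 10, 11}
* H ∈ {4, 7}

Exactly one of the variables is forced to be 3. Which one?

B

The 2 variables A and H are confined to {4, 7}, which locks those values in; drop them from F.
C and D between them cover only {5, 11} — a naked pair. Remove those values from B, E, F, G.
E's domain is down to {10}, so E = 10. Strike 10 from B, G.
F's domain is down to {9}, so F = 9. Remove 9 from B.
So 3 goes to B.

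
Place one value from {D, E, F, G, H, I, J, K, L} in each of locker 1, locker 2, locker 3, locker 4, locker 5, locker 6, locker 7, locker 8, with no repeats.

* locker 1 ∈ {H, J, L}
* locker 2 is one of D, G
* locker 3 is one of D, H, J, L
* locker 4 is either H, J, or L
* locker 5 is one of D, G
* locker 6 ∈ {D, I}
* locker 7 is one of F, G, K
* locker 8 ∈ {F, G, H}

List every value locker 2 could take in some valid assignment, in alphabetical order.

D, G

The 8 variables together cover exactly {D, F, G, H, I, J, K, L} — 8 values for 8 variables — and I appears only in locker 6's list, so locker 6 = I.
Among the 7 still-open variables, K fits only locker 7 (and all 7 values in {D, F, G, H, J, K, L} must be used), so locker 7 = K.
Among the 6 still-open variables, F fits only locker 8 (and all 6 values in {D, F, G, H, J, L} must be used), so locker 8 = F.
The 2 variables locker 2 and locker 5 are confined to {D, G}, which locks those values in; drop them from locker 3.
No further eliminations apply; locker 2 can still be any of D, G.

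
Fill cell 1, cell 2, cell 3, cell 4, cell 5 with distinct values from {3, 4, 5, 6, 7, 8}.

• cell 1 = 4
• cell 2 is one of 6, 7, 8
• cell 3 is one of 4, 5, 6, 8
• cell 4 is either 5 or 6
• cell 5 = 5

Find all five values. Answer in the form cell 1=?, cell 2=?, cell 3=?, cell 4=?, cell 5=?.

cell 1 must be 4 (only option left). Strike 4 from cell 3.
cell 5 has just one choice, so cell 5 = 5. Remove 5 from cell 3, cell 4.
cell 4's domain is down to {6}, so cell 4 = 6. Remove 6 from cell 2, cell 3.
cell 3 has just one choice, so cell 3 = 8. So cell 2 can't be 8.
cell 2's domain is down to {7}, so cell 2 = 7.

cell 1=4, cell 2=7, cell 3=8, cell 4=6, cell 5=5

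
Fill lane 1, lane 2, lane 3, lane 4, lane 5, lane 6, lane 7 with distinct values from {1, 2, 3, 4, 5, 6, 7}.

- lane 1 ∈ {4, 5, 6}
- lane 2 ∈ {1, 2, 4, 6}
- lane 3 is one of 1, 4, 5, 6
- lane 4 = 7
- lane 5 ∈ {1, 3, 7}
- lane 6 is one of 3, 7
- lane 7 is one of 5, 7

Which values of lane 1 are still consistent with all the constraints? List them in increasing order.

lane 4's domain is down to {7}, so lane 4 = 7. Strike 7 from lane 5, lane 6, lane 7.
That leaves lane 6 = 3. Strike 3 from lane 5.
lane 7's domain is down to {5}, so lane 7 = 5. Eliminate 5 elsewhere: lane 1, lane 3.
That leaves lane 5 = 1. Strike 1 from lane 2, lane 3.
The 3 still-open variables draw from only 3 values {2, 4, 6}, so each is used; only lane 2 can be 2, hence lane 2 = 2.
No further eliminations apply; lane 1 can still be any of 4, 6.

4, 6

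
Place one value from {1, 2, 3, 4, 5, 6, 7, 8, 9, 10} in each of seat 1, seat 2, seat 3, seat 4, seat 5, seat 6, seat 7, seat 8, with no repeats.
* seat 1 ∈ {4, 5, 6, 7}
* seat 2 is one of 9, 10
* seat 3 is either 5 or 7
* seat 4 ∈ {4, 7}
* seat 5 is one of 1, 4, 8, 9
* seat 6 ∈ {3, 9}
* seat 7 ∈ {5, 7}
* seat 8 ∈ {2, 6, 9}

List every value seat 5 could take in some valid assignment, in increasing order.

seat 3 and seat 7 between them cover only {5, 7} — a naked pair. Remove those values from seat 1, seat 4.
That leaves seat 4 = 4. Strike 4 from seat 1, seat 5.
That leaves seat 1 = 6. So seat 8 can't be 6.
No further eliminations apply; seat 5 can still be any of 1, 8, 9.

1, 8, 9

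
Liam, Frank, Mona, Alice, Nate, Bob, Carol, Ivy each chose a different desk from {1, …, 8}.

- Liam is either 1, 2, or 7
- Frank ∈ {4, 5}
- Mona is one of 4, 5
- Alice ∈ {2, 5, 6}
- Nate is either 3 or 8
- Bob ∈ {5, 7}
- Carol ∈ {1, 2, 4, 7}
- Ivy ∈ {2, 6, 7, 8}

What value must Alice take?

6

The 8 variables draw from only 8 values {1, 2, 3, 4, 5, 6, 7, 8}, so each is used; only Nate can be 3, hence Nate = 3.
The 7 still-open variables together cover exactly {1, 2, 4, 5, 6, 7, 8} — 7 values for 7 variables — and 8 appears only in Ivy's list, so Ivy = 8.
The 6 still-open variables draw from only 6 values {1, 2, 4, 5, 6, 7}, so each is used; only Alice can be 6, hence Alice = 6.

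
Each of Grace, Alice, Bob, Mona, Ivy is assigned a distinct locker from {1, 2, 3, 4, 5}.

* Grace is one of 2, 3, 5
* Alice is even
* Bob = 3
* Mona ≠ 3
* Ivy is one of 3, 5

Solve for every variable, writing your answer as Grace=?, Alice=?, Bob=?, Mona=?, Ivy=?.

Grace=2, Alice=4, Bob=3, Mona=1, Ivy=5

Bob's domain is down to {3}, so Bob = 3. Remove 3 from Grace, Ivy.
That leaves Ivy = 5. So Grace, Mona can't be 5.
Grace has just one choice, so Grace = 2. Strike 2 from Alice, Mona.
Alice has just one choice, so Alice = 4. Eliminate 4 elsewhere: Mona.
Mona must be 1 (only option left).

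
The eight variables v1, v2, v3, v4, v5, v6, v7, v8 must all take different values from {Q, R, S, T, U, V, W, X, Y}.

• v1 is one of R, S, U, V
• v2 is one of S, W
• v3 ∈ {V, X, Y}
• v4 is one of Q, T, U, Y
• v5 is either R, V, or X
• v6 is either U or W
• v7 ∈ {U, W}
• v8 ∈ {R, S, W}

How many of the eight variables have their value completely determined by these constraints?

5

v6 and v7 share exactly the 2 values {U, W}; by pigeonhole those values go to them, so strike U, W from v1, v2, v4, v8.
That leaves v2 = S. Remove S from v1, v8.
v8 must be R (only option left). Eliminate R elsewhere: v1, v5.
That leaves v1 = V. Eliminate V elsewhere: v3, v5.
v5's domain is down to {X}, so v5 = X. Eliminate X elsewhere: v3.
v3's domain is down to {Y}, so v3 = Y. Remove Y from v4.
Determined: v1=V, v2=S, v3=Y, v5=X, v8=R. The other variables each still have more than one consistent value. That makes 5.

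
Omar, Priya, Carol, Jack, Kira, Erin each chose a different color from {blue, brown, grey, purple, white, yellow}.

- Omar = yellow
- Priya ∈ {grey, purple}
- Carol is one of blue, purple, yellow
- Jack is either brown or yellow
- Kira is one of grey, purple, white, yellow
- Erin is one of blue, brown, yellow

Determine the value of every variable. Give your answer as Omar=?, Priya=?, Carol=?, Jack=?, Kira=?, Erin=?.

Omar's domain is down to {yellow}, so Omar = yellow. Strike yellow from Carol, Jack, Kira, Erin.
Jack has just one choice, so Jack = brown. Eliminate brown elsewhere: Erin.
Erin has just one choice, so Erin = blue. So Carol can't be blue.
Carol's domain is down to {purple}, so Carol = purple. Strike purple from Priya, Kira.
Priya must be grey (only option left). Strike grey from Kira.
Kira's domain is down to {white}, so Kira = white.

Omar=yellow, Priya=grey, Carol=purple, Jack=brown, Kira=white, Erin=blue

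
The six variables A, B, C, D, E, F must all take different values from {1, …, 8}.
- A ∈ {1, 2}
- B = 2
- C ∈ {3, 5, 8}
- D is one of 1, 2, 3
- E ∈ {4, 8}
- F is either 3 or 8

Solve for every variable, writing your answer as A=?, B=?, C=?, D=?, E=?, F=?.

B must be 2 (only option left). So A, D can't be 2.
A's domain is down to {1}, so A = 1. Remove 1 from D.
D must be 3 (only option left). Eliminate 3 elsewhere: C, F.
That leaves F = 8. Strike 8 from C, E.
C's domain is down to {5}, so C = 5.
E must be 4 (only option left).

A=1, B=2, C=5, D=3, E=4, F=8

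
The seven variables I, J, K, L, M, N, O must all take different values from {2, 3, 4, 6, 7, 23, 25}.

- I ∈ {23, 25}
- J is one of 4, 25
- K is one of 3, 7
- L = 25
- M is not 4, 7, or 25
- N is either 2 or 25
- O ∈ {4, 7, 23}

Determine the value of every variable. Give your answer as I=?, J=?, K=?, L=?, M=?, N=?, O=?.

L has just one choice, so L = 25. Eliminate 25 elsewhere: I, J, N.
That leaves N = 2. Strike 2 from M.
I has just one choice, so I = 23. Remove 23 from M, O.
J's domain is down to {4}, so J = 4. Remove 4 from O.
O's domain is down to {7}, so O = 7. So K can't be 7.
K's domain is down to {3}, so K = 3. Remove 3 from M.
M must be 6 (only option left).

I=23, J=4, K=3, L=25, M=6, N=2, O=7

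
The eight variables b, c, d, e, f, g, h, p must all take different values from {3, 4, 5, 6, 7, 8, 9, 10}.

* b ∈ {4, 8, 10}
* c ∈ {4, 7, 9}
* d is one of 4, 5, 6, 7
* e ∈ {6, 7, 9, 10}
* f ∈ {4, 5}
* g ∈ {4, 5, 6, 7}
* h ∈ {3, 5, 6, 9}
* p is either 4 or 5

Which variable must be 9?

c

The 8 variables together cover exactly {3, 4, 5, 6, 7, 8, 9, 10} — 8 values for 8 variables — and 3 appears only in h's list, so h = 3.
The 7 still-open variables draw from only 7 values {4, 5, 6, 7, 8, 9, 10}, so each is used; only b can be 8, hence b = 8.
Among the 6 still-open variables, 10 fits only e (and all 6 values in {4, 5, 6, 7, 9, 10} must be used), so e = 10.
Among the 5 still-open variables, 9 fits only c (and all 5 values in {4, 5, 6, 7, 9} must be used), so c = 9.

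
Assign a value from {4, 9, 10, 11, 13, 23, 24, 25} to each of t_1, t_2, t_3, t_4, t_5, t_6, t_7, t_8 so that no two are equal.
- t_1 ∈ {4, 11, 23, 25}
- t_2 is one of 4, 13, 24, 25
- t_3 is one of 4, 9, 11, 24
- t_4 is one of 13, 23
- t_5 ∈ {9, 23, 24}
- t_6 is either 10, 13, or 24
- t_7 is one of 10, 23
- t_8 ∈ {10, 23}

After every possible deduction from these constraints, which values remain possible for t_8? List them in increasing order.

The 2 variables t_7 and t_8 are confined to {10, 23}, which locks those values in; drop them from t_1, t_4, t_5, t_6.
That leaves t_4 = 13. Eliminate 13 elsewhere: t_2, t_6.
t_6 has just one choice, so t_6 = 24. Strike 24 from t_2, t_3, t_5.
t_5 has just one choice, so t_5 = 9. So t_3 can't be 9.
No further eliminations apply; t_8 can still be any of 10, 23.

10, 23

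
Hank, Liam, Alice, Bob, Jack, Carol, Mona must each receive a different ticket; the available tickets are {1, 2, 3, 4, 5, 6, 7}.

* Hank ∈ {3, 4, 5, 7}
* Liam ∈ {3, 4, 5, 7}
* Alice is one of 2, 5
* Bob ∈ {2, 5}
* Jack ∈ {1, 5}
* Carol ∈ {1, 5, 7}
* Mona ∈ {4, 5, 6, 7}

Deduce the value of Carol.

The 7 variables draw from only 7 values {1, 2, 3, 4, 5, 6, 7}, so each is used; only Mona can be 6, hence Mona = 6.
Alice and Bob between them cover only {2, 5} — a naked pair. Remove those values from Hank, Liam, Jack, Carol.
That leaves Jack = 1. Strike 1 from Carol.
So Carol = 7.

7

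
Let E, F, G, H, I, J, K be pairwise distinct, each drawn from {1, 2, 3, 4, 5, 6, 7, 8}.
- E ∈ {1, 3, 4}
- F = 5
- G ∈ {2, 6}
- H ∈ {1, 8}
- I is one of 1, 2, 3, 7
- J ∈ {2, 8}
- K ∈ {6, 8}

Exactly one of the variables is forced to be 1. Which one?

H

F must be 5 (only option left).
The 3 variables G, J, K are confined to {2, 6, 8}, which locks those values in; drop them from H, I.
So 1 goes to H.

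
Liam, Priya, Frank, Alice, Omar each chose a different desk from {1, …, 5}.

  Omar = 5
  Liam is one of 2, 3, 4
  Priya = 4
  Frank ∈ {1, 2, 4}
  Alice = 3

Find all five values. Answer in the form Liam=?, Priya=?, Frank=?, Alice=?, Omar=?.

Liam=2, Priya=4, Frank=1, Alice=3, Omar=5

Priya must be 4 (only option left). Eliminate 4 elsewhere: Liam, Frank.
Alice has just one choice, so Alice = 3. Remove 3 from Liam.
Omar's domain is down to {5}, so Omar = 5.
Liam must be 2 (only option left). Strike 2 from Frank.
Frank's domain is down to {1}, so Frank = 1.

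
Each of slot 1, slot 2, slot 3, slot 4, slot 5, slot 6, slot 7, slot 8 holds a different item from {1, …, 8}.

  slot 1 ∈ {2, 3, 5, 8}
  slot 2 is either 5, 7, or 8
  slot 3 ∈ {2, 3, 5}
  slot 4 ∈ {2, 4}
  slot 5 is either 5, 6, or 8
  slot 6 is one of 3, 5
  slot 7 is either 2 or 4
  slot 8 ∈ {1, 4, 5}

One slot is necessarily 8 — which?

slot 1

The 8 variables together cover exactly {1, 2, 3, 4, 5, 6, 7, 8} — 8 values for 8 variables — and 1 appears only in slot 8's list, so slot 8 = 1.
The 7 still-open variables together cover exactly {2, 3, 4, 5, 6, 7, 8} — 7 values for 7 variables — and 6 appears only in slot 5's list, so slot 5 = 6.
The 6 still-open variables together cover exactly {2, 3, 4, 5, 7, 8} — 6 values for 6 variables — and 7 appears only in slot 2's list, so slot 2 = 7.
The 5 still-open variables draw from only 5 values {2, 3, 4, 5, 8}, so each is used; only slot 1 can be 8, hence slot 1 = 8.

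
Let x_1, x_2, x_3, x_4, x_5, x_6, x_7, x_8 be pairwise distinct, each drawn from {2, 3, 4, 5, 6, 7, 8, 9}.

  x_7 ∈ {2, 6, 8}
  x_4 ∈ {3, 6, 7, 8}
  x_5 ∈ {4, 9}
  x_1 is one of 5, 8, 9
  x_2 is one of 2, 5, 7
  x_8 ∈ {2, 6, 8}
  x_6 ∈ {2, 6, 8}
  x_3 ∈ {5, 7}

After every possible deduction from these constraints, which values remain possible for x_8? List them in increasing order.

The 8 variables draw from only 8 values {2, 3, 4, 5, 6, 7, 8, 9}, so each is used; only x_4 can be 3, hence x_4 = 3.
The 7 still-open variables draw from only 7 values {2, 4, 5, 6, 7, 8, 9}, so each is used; only x_5 can be 4, hence x_5 = 4.
The 6 still-open variables draw from only 6 values {2, 5, 6, 7, 8, 9}, so each is used; only x_1 can be 9, hence x_1 = 9.
x_6, x_7, x_8 between them cover only {2, 6, 8} — a naked triple. Remove those values from x_2.
No further eliminations apply; x_8 can still be any of 2, 6, 8.

2, 6, 8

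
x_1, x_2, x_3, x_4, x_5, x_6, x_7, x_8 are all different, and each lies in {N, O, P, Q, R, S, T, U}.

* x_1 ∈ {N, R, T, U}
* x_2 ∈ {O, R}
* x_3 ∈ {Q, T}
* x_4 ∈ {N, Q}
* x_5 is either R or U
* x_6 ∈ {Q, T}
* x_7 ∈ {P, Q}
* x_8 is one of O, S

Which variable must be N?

x_4

Among the 8 variables, P fits only x_7 (and all 8 values in {N, O, P, Q, R, S, T, U} must be used), so x_7 = P.
Among the 7 still-open variables, S fits only x_8 (and all 7 values in {N, O, Q, R, S, T, U} must be used), so x_8 = S.
The 6 still-open variables together cover exactly {N, O, Q, R, T, U} — 6 values for 6 variables — and O appears only in x_2's list, so x_2 = O.
x_3 and x_6 between them cover only {Q, T} — a naked pair. Remove those values from x_1, x_4.
So N goes to x_4.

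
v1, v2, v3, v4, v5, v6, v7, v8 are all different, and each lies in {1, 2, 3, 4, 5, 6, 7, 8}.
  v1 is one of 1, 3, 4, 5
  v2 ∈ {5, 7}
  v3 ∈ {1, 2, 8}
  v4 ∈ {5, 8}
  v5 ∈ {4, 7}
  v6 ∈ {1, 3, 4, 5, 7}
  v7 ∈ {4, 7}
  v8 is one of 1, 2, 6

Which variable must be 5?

v2

Among the 8 variables, 6 fits only v8 (and all 8 values in {1, 2, 3, 4, 5, 6, 7, 8} must be used), so v8 = 6.
Among the 7 still-open variables, 2 fits only v3 (and all 7 values in {1, 2, 3, 4, 5, 7, 8} must be used), so v3 = 2.
Among the 6 still-open variables, 8 fits only v4 (and all 6 values in {1, 3, 4, 5, 7, 8} must be used), so v4 = 8.
The 2 variables v5 and v7 are confined to {4, 7}, which locks those values in; drop them from v1, v2, v6.
So 5 goes to v2.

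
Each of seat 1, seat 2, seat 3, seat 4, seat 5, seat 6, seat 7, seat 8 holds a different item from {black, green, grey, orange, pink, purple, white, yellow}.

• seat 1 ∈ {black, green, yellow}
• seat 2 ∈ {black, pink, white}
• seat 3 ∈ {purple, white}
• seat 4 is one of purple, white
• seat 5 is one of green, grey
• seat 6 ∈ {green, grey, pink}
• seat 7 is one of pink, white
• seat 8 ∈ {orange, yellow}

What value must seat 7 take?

pink

The 8 variables together cover exactly {black, green, grey, orange, pink, purple, white, yellow} — 8 values for 8 variables — and orange appears only in seat 8's list, so seat 8 = orange.
The 7 still-open variables together cover exactly {black, green, grey, pink, purple, white, yellow} — 7 values for 7 variables — and yellow appears only in seat 1's list, so seat 1 = yellow.
The 6 still-open variables draw from only 6 values {black, green, grey, pink, purple, white}, so each is used; only seat 2 can be black, hence seat 2 = black.
seat 3 and seat 4 between them cover only {purple, white} — a naked pair. Remove those values from seat 7.
So seat 7 = pink.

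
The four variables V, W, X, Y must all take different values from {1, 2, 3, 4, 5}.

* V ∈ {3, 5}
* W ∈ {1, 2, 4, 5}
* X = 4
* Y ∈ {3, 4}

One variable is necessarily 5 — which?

V

X has just one choice, so X = 4. Remove 4 from W, Y.
Y has just one choice, so Y = 3. So V can't be 3.
So 5 goes to V.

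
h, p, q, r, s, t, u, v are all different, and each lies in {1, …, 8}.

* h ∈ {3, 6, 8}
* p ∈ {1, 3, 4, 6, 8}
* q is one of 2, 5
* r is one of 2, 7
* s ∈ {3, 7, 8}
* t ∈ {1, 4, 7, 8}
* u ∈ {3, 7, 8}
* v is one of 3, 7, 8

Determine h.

6

The 8 variables draw from only 8 values {1, 2, 3, 4, 5, 6, 7, 8}, so each is used; only q can be 5, hence q = 5.
Among the 7 still-open variables, 2 fits only r (and all 7 values in {1, 2, 3, 4, 6, 7, 8} must be used), so r = 2.
s, u, v share exactly the 3 values {3, 7, 8}; by pigeonhole those values go to them, so strike 3, 7, 8 from h, p, t.
So h = 6.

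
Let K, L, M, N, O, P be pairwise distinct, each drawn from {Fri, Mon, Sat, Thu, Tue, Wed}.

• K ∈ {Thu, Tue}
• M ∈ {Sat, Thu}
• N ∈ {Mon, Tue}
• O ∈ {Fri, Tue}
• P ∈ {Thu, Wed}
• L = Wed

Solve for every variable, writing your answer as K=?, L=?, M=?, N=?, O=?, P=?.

L has just one choice, so L = Wed. Eliminate Wed elsewhere: P.
P must be Thu (only option left). Strike Thu from K, M.
K's domain is down to {Tue}, so K = Tue. So N, O can't be Tue.
M has just one choice, so M = Sat.
N's domain is down to {Mon}, so N = Mon.
O's domain is down to {Fri}, so O = Fri.

K=Tue, L=Wed, M=Sat, N=Mon, O=Fri, P=Thu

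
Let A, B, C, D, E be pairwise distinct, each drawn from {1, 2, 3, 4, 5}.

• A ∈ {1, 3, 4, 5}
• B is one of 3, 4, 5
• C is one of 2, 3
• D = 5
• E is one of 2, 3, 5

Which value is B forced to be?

D has just one choice, so D = 5. Remove 5 from A, B, E.
The 4 still-open variables together cover exactly {1, 2, 3, 4} — 4 values for 4 variables — and 1 appears only in A's list, so A = 1.
The 3 still-open variables together cover exactly {2, 3, 4} — 3 values for 3 variables — and 4 appears only in B's list, so B = 4.

4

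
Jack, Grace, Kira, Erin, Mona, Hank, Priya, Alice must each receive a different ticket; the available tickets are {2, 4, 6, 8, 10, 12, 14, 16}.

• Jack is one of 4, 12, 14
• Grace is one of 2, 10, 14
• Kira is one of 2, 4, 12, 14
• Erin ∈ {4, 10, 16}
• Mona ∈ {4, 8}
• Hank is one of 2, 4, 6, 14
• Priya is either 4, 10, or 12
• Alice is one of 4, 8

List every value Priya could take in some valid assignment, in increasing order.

Among the 8 variables, 6 fits only Hank (and all 8 values in {2, 4, 6, 8, 10, 12, 14, 16} must be used), so Hank = 6.
Among the 7 still-open variables, 16 fits only Erin (and all 7 values in {2, 4, 8, 10, 12, 14, 16} must be used), so Erin = 16.
The 2 variables Mona and Alice are confined to {4, 8}, which locks those values in; drop them from Jack, Kira, Priya.
No further eliminations apply; Priya can still be any of 10, 12.

10, 12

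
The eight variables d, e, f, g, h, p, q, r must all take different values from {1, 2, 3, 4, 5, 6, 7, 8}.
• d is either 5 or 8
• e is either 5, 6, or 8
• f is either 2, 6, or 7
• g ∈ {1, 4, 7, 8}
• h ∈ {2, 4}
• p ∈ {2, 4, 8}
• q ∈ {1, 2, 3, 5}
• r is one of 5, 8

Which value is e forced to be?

6

The 8 variables together cover exactly {1, 2, 3, 4, 5, 6, 7, 8} — 8 values for 8 variables — and 3 appears only in q's list, so q = 3.
The 7 still-open variables draw from only 7 values {1, 2, 4, 5, 6, 7, 8}, so each is used; only g can be 1, hence g = 1.
Among the 6 still-open variables, 7 fits only f (and all 6 values in {2, 4, 5, 6, 7, 8} must be used), so f = 7.
The 5 still-open variables together cover exactly {2, 4, 5, 6, 8} — 5 values for 5 variables — and 6 appears only in e's list, so e = 6.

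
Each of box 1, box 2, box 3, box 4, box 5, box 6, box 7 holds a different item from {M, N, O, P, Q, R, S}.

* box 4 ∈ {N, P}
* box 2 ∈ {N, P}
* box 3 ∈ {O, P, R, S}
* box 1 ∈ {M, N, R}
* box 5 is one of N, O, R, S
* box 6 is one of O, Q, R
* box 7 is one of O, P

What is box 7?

O

The 7 variables draw from only 7 values {M, N, O, P, Q, R, S}, so each is used; only box 1 can be M, hence box 1 = M.
The 6 still-open variables together cover exactly {N, O, P, Q, R, S} — 6 values for 6 variables — and Q appears only in box 6's list, so box 6 = Q.
box 2 and box 4 between them cover only {N, P} — a naked pair. Remove those values from box 3, box 5, box 7.
So box 7 = O.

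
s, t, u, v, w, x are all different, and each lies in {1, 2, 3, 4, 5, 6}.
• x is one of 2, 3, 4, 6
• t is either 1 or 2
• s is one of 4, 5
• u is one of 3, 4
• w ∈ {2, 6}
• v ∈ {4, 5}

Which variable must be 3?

u

The 6 variables together cover exactly {1, 2, 3, 4, 5, 6} — 6 values for 6 variables — and 1 appears only in t's list, so t = 1.
s and v share exactly the 2 values {4, 5}; by pigeonhole those values go to them, so strike 4, 5 from u, x.
So 3 goes to u.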